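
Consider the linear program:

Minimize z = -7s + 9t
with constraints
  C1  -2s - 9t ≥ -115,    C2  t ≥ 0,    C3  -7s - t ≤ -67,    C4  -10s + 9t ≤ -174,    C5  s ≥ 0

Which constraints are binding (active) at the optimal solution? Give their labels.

C1 and C2

Corner points and z = -7s + 9t:
  (115/2, 0) → z = -805/2
  (289/12, 401/54) → z = -407/4
  (87/5, 0) → z = -609/5

The minimum is at (115/2, 0). Substituting into each constraint, equality holds for C1 and C2; the remaining constraints have slack.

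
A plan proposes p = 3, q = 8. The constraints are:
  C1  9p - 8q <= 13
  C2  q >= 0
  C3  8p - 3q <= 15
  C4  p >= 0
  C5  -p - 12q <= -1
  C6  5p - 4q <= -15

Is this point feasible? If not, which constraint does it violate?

C1: -37 ≤ 13 ✓
C2: 8 ≥ 0 ✓
C3: 0 ≤ 15 ✓
C4: 3 ≥ 0 ✓
C5: -99 ≤ -1 ✓
C6: -17 ≤ -15 ✓

feasible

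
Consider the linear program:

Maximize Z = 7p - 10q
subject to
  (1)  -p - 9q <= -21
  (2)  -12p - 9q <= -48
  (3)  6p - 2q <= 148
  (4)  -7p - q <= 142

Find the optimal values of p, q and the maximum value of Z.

p = 687/28, q = -11/28, maximum Z = 4919/28

Corner points and Z = 7p - 10q:
  (27/11, 68/33) → Z = -113/33
  (687/28, -11/28) → Z = 4919/28
  (-26, 40) → Z = -582
The feasible region is unbounded (it extends along (-1, 7), (1, 3)), but Z strictly decreases along every unbounded feasible direction, so there is no improving ray and the maximum is attained at a vertex.

The optimum lies where -p - 9q = -21 and 6p - 2q = 148.
Solving simultaneously gives p = 687/28, q = -11/28.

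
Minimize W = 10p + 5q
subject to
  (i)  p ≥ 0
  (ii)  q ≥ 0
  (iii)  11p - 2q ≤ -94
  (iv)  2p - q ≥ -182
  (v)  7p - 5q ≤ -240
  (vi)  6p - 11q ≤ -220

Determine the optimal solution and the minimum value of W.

p = 0, q = 48, minimum W = 240

Vertices and W = 10p + 5q:
  (0, 182) → W = 910
  (0, 48) → W = 240
  (270/7, 1814/7) → W = 11770/7
  (10/41, 1982/41) → W = 10010/41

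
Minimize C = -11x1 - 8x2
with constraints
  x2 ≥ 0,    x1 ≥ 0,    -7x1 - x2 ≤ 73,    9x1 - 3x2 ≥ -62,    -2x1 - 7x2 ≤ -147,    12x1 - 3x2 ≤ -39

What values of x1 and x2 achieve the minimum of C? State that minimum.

Feasible corners and C = -11x1 - 8x2:
  (7/69, 1447/69) → C = -11653/69
  (23/3, 131/3) → C = -1301/3
  (28/15, 307/15) → C = -2764/15

x1 = 23/3, x2 = 131/3, minimum C = -1301/3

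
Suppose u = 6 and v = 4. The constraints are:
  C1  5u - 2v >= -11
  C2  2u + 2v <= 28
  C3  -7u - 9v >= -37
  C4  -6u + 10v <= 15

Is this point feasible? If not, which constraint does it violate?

Constraint C3: -7u - 9v = -78, which is not ≥ -37. All other constraints are satisfied.

not feasible — violates C3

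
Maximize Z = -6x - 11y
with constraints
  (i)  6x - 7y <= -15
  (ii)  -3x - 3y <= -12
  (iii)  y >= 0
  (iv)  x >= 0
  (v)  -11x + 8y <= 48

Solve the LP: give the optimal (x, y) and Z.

x = 1, y = 3, maximum Z = -39

Extreme points and Z = -6x - 11y:
  (1, 3) → Z = -39
  (0, 4) → Z = -44
  (0, 6) → Z = -66
The feasible region is unbounded (it extends along (7, 6), (8, 11)), but Z strictly decreases along every unbounded feasible direction, so there is no improving ray and the maximum is attained at a vertex.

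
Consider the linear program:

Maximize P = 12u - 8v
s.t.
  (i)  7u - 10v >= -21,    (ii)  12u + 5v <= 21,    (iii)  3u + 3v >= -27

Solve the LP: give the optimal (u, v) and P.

u = 66/7, v = -129/7, maximum P = 1824/7

Corner points and P = 12u - 8v:
  (21/31, 399/155) → P = -1932/155
  (-111/17, -42/17) → P = -996/17
  (66/7, -129/7) → P = 1824/7

The binding constraints are 12u + 5v = 21 and 3u + 3v = -27.
Solving simultaneously gives u = 66/7, v = -129/7.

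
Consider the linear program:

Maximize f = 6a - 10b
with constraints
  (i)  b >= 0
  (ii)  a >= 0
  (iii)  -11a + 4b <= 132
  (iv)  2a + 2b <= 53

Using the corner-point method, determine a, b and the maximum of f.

Extreme points and f = 6a - 10b:
  (0, 0) → f = 0
  (53/2, 0) → f = 159
  (0, 53/2) → f = -265

At the optimal vertex, b = 0 and 2a + 2b = 53.
Solving simultaneously gives a = 53/2, b = 0.

a = 53/2, b = 0, maximum f = 159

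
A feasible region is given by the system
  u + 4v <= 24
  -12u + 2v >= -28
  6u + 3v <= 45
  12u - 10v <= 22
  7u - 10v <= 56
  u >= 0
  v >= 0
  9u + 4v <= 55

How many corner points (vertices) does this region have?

Pairwise boundary intersections that survive every other constraint:
  (16/5, 26/5)
  (0, 6)
  (59/24, 3/4)
  (11/6, 0)
  (0, 0)

5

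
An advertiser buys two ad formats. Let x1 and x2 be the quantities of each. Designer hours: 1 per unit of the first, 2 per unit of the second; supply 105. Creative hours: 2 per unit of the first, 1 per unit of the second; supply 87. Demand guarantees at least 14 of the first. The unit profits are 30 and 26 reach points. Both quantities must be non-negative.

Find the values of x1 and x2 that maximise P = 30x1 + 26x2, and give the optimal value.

Corner points and P = 30x1 + 26x2:
  (87/2, 0) → P = 1305
  (14, 0) → P = 420
  (23, 41) → P = 1756
  (14, 91/2) → P = 1603

At the optimal vertex, x1 + 2x2 = 105 and 2x1 + x2 = 87.
Solving simultaneously gives x1 = 23, x2 = 41.

x1 = 23, x2 = 41, maximum P = 1756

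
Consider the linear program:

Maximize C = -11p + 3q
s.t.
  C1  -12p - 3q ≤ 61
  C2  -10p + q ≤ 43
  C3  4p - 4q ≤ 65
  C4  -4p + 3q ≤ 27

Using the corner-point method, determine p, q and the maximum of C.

p = -51/13, q = 49/13, maximum C = 708/13

Feasible corners and C = -11p + 3q:
  (-95/21, -47/21) → C = 904/21
  (-49/60, -256/15) → C = -2533/60
  (-51/13, 49/13) → C = 708/13
The feasible region is unbounded (it extends along (1, 1), (3, 4)), but C strictly decreases along every unbounded feasible direction, so there is no improving ray and the maximum is attained at a vertex.

The optimum lies where -10p + q = 43 and -4p + 3q = 27.
Solving simultaneously gives p = -51/13, q = 49/13.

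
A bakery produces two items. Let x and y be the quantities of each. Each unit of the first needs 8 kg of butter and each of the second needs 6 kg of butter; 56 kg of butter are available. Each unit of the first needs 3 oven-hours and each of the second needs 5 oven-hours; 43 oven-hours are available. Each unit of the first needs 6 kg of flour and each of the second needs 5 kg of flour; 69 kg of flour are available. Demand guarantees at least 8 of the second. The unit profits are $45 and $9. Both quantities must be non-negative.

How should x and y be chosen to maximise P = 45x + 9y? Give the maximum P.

x = 1, y = 8, maximum P = 117

Extreme points and P = 45x + 9y:
  (0, 43/5) → P = 387/5
  (0, 8) → P = 72
  (1, 8) → P = 117

At the optimal vertex, 8x + 6y = 56 and 3x + 5y = 43.
Solving simultaneously gives x = 1, y = 8.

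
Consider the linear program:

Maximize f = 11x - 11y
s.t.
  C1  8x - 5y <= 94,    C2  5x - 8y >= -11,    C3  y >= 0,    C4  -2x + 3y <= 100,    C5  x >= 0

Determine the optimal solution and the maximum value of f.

Vertices and f = 11x - 11y:
  (269/13, 186/13) → f = 913/13
  (47/4, 0) → f = 517/4
  (0, 11/8) → f = -121/8
  (0, 0) → f = 0

The binding constraints are 8x - 5y = 94 and y = 0.
Solving simultaneously gives x = 47/4, y = 0.

x = 47/4, y = 0, maximum f = 517/4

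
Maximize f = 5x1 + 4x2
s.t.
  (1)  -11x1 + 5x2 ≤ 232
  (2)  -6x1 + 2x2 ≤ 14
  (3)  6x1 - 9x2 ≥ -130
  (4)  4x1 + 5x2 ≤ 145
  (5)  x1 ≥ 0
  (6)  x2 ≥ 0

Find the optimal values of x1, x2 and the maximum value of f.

x1 = 145/4, x2 = 0, maximum f = 725/4

Vertices and f = 5x1 + 4x2:
  (67/21, 116/7) → f = 1727/21
  (0, 7) → f = 28
  (655/66, 695/33) → f = 2945/22
  (145/4, 0) → f = 725/4
  (0, 0) → f = 0

At the optimal vertex, 4x1 + 5x2 = 145 and x2 = 0.
Solving simultaneously gives x1 = 145/4, x2 = 0.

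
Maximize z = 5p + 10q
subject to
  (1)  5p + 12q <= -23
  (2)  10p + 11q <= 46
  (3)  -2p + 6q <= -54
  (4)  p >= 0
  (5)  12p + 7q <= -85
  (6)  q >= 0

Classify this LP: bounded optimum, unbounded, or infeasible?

infeasible

The boundaries p = 0 and 12p + 7q = -85 meet at (0, -85/7), but that point violates q ≥ 0. Every candidate vertex is excluded by some other constraint, so the feasible region is empty.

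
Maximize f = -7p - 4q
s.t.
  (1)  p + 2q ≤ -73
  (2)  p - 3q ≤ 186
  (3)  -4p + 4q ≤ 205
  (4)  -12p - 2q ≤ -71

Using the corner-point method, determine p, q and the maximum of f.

p = 585/38, q = -2161/38, maximum f = 4549/38

Corner points and f = -7p - 4q:
  (153/5, -259/5) → f = -7
  (144/11, -947/22) → f = 886/11
  (585/38, -2161/38) → f = 4549/38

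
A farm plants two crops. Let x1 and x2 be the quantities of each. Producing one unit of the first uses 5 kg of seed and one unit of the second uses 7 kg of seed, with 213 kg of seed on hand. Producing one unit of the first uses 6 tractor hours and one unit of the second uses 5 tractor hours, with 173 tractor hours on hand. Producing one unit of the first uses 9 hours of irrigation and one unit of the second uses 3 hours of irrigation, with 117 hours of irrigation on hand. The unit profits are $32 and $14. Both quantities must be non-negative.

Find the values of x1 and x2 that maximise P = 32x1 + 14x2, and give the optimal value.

x1 = 15/4, x2 = 111/4, maximum P = 1017/2

Vertices and P = 32x1 + 14x2:
  (0, 0) → P = 0
  (0, 213/7) → P = 426
  (13, 0) → P = 416
  (15/4, 111/4) → P = 1017/2

The binding constraints are 5x1 + 7x2 = 213 and 9x1 + 3x2 = 117.
Solving simultaneously gives x1 = 15/4, x2 = 111/4.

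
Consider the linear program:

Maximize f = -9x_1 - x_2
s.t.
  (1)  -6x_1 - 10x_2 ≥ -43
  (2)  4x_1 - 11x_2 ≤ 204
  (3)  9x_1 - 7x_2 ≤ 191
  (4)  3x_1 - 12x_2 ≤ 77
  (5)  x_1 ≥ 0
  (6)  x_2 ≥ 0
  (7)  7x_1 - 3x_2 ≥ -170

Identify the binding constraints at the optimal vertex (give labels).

(5) and (6)

Vertices and f = -9x_1 - x_2:
  (0, 43/10) → f = -43/10
  (43/6, 0) → f = -129/2
  (0, 0) → f = 0

The maximum is at (0, 0). Substituting into each constraint, equality holds for (5) and (6); the remaining constraints have slack.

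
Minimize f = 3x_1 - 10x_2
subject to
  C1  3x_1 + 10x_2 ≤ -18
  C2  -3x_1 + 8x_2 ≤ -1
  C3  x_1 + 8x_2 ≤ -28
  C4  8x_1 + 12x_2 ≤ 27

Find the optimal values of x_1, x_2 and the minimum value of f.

Extreme points and f = 3x_1 - 10x_2:
  (68/7, -33/7) → f = 534/7
  (243/22, -225/44) → f = 927/11
  (-27/4, -85/32) → f = 101/16
The feasible region is unbounded (it extends along (-8, -3), (3, -2)), but f strictly increases along every unbounded feasible direction, so there is no improving ray and the minimum is attained at a vertex.

The optimum lies where -3x_1 + 8x_2 = -1 and x_1 + 8x_2 = -28.
Solving simultaneously gives x_1 = -27/4, x_2 = -85/32.

x_1 = -27/4, x_2 = -85/32, minimum f = 101/16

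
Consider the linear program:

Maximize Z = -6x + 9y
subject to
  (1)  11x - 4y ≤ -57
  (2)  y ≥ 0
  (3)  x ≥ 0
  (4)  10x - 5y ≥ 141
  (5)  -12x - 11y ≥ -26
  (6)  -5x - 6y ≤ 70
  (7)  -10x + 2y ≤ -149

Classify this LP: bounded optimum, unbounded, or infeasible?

The boundaries -5x - 6y = 70 and -10x + 2y = -149 meet at (377/35, -289/14), but that point violates 11x - 4y ≤ -57. Every candidate vertex is excluded by some other constraint, so the feasible region is empty.

infeasible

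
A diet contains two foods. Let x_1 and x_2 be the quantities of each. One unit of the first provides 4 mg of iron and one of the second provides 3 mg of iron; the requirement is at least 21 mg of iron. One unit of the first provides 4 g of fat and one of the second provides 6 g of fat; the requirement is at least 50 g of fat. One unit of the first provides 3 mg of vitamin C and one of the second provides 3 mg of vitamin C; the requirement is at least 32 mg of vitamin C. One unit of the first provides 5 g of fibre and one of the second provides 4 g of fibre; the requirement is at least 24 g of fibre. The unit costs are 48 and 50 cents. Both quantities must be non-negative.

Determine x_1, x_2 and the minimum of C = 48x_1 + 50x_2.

x_1 = 7, x_2 = 11/3, minimum C = 1558/3

Corner points and C = 48x_1 + 50x_2:
  (0, 32/3) → C = 1600/3
  (25/2, 0) → C = 600
  (7, 11/3) → C = 1558/3
The feasible region is unbounded (it extends along (0, 1), (1, 0)), but C strictly increases along every unbounded feasible direction, so there is no improving ray and the minimum is attained at a vertex.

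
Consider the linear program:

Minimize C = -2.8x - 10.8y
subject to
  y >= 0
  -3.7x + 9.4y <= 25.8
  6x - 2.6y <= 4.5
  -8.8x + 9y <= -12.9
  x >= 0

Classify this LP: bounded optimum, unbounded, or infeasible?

infeasible

The boundaries y = 0 and 6x - 2.6y = 4.5 meet at (0.75, 0), but that point violates -8.8x + 9y ≤ -12.9. Every candidate vertex is excluded by some other constraint, so the feasible region is empty.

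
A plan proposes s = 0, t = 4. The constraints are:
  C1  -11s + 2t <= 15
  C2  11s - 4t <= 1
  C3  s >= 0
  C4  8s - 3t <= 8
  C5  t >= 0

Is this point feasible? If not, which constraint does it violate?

feasible

C1: 8 ≤ 15 ✓
C2: -16 ≤ 1 ✓
C3: 0 ≥ 0 ✓
C4: -12 ≤ 8 ✓
C5: 4 ≥ 0 ✓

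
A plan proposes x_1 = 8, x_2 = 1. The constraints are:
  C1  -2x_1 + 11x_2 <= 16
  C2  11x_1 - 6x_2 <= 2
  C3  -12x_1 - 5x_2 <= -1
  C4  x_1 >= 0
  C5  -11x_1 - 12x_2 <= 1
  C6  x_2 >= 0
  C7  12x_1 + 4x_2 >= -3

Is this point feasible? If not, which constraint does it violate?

Constraint C2: 11x_1 - 6x_2 = 82, which is not ≤ 2. All other constraints are satisfied.

not feasible — violates C2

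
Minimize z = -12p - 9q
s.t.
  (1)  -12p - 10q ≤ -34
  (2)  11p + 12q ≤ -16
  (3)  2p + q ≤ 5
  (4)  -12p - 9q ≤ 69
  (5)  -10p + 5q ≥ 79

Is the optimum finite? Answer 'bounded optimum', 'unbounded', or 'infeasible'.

infeasible

The boundaries -12p - 10q = -34 and -12p - 9q = 69 meet at (-83, 103), but that point violates 11p + 12q ≤ -16. Every candidate vertex is excluded by some other constraint, so the feasible region is empty.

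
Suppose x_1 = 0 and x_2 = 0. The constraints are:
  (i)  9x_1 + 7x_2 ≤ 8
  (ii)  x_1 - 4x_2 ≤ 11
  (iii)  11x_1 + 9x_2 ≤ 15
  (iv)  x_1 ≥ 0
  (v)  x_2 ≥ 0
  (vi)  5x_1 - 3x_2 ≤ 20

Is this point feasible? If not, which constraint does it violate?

(i): 0 ≤ 8 ✓
(ii): 0 ≤ 11 ✓
(iii): 0 ≤ 15 ✓
(iv): 0 ≥ 0 ✓
(v): 0 ≥ 0 ✓
(vi): 0 ≤ 20 ✓

feasible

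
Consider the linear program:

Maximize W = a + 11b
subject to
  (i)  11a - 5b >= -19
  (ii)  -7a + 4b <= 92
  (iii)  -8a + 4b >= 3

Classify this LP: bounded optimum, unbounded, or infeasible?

Feasible corners and W = a + 11b:
  (128/3, 293/3) → W = 1117
  (-61/4, -119/4) → W = -685/2
  (89, 715/4) → W = 8221/4
The feasible region has finitely many vertices and no improving ray; the maximum is 8221/4 at (89, 715/4).

bounded optimum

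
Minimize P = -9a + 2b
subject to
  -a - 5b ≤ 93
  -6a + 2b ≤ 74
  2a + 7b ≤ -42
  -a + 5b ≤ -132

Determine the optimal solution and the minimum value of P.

Feasible corners and P = -9a + 2b:
  (147, -48) → P = -1419
  (39/2, -45/2) → P = -441/2
  (42, -18) → P = -414

The optimum lies where -a - 5b = 93 and 2a + 7b = -42.
Solving simultaneously gives a = 147, b = -48.

a = 147, b = -48, minimum P = -1419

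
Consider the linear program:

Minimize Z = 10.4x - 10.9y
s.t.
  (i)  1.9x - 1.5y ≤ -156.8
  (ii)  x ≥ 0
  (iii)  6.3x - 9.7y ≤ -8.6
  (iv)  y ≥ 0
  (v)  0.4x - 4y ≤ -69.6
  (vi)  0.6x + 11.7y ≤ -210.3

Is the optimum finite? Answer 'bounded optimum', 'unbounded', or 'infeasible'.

infeasible

The boundaries 1.9x - 1.5y = -156.8 and x = 0 meet at (0, 1568/15), but that point violates 0.6x + 11.7y ≤ -210.3. Every candidate vertex is excluded by some other constraint, so the feasible region is empty.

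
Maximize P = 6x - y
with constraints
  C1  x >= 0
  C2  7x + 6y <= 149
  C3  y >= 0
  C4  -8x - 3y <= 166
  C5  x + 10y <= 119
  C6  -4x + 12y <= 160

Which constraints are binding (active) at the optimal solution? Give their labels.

Feasible corners and P = 6x - y:
  (0, 0) → P = 0
  (0, 119/10) → P = -119/10
  (149/7, 0) → P = 894/7
  (97/8, 171/16) → P = 993/16

The maximum is at (149/7, 0). Substituting into each constraint, equality holds for C2 and C3; the remaining constraints have slack.

C2 and C3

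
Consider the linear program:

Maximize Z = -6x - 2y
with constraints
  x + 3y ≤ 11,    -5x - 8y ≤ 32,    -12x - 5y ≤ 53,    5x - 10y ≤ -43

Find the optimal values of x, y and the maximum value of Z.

x = -214/31, y = 185/31, maximum Z = 914/31

The optimum lies where x + 3y = 11 and -12x - 5y = 53.
Solving simultaneously gives x = -214/31, y = 185/31.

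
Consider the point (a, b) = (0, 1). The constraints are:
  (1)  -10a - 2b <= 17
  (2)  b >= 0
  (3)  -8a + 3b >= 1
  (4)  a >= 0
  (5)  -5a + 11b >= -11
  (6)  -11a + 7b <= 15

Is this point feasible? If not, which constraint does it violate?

feasible

(1): -2 ≤ 17 ✓
(2): 1 ≥ 0 ✓
(3): 3 ≥ 1 ✓
(4): 0 ≥ 0 ✓
(5): 11 ≥ -11 ✓
(6): 7 ≤ 15 ✓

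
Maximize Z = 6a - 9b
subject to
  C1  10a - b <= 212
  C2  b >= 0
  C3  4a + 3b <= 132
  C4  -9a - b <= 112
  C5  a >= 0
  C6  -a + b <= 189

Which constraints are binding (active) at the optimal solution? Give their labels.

C1 and C2

Extreme points and Z = 6a - 9b:
  (106/5, 0) → Z = 636/5
  (384/17, 236/17) → Z = 180/17
  (0, 0) → Z = 0
  (0, 44) → Z = -396

The maximum is at (106/5, 0). Substituting into each constraint, equality holds for C1 and C2; the remaining constraints have slack.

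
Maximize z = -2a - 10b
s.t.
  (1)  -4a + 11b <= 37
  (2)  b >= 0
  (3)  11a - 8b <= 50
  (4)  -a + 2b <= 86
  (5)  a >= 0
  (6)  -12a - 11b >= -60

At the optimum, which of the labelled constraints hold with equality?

Extreme points and z = -2a - 10b:
  (0, 37/11) → z = -370/11
  (23/16, 171/44) → z = -3673/88
  (50/11, 0) → z = -100/11
  (0, 0) → z = 0
  (1030/217, 60/217) → z = -380/31

The maximum is at (0, 0). Substituting into each constraint, equality holds for (2) and (5); the remaining constraints have slack.

(2) and (5)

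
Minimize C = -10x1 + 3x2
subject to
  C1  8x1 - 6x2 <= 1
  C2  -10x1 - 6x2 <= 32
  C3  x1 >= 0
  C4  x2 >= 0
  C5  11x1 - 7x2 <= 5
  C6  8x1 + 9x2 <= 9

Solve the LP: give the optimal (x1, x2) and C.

x1 = 21/40, x2 = 8/15, minimum C = -73/20

Vertices and C = -10x1 + 3x2:
  (1/8, 0) → C = -5/4
  (21/40, 8/15) → C = -73/20
  (0, 0) → C = 0
  (0, 1) → C = 3

At the optimal vertex, 8x1 - 6x2 = 1 and 8x1 + 9x2 = 9.
Solving simultaneously gives x1 = 21/40, x2 = 8/15.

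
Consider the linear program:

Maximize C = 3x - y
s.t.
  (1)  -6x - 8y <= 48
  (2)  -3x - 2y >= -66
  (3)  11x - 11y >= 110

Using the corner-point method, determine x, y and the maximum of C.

x = 52, y = -45, maximum C = 201

Extreme points and C = 3x - y:
  (52, -45) → C = 201
  (16/7, -54/7) → C = 102/7
  (86/5, 36/5) → C = 222/5

At the optimal vertex, -6x - 8y = 48 and -3x - 2y = -66.
Solving simultaneously gives x = 52, y = -45.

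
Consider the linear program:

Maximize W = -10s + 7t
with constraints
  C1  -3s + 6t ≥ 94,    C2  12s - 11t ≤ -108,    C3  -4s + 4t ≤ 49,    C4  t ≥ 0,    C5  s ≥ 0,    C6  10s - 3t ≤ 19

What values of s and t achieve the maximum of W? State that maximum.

s = 41/6, t = 229/12, maximum W = 261/4

Feasible corners and W = -10s + 7t:
  (41/6, 229/12) → W = 261/4
  (132/17, 997/51) → W = 3019/51
  (223/28, 283/14) → W = 433/7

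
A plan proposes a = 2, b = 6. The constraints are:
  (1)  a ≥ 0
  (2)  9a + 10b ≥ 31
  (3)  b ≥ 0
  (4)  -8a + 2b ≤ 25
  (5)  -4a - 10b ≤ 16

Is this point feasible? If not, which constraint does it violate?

(1): 2 ≥ 0 ✓
(2): 78 ≥ 31 ✓
(3): 6 ≥ 0 ✓
(4): -4 ≤ 25 ✓
(5): -68 ≤ 16 ✓

feasible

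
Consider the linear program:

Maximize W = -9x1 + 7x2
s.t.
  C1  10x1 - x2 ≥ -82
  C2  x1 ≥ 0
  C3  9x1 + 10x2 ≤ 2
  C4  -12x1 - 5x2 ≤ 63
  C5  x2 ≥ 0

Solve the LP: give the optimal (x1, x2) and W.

The optimum lies where x1 = 0 and 9x1 + 10x2 = 2.
Solving simultaneously gives x1 = 0, x2 = 1/5.

x1 = 0, x2 = 1/5, maximum W = 7/5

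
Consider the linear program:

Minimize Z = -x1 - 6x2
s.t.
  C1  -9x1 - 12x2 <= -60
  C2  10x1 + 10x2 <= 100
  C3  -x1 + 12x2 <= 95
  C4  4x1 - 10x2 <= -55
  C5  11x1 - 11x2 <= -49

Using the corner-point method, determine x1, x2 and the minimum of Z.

x1 = 25/13, x2 = 105/13, minimum Z = -655/13

Corner points and Z = -x1 - 6x2:
  (-7/2, 61/8) → Z = -169/4
  (-10/23, 245/46) → Z = -725/23
  (25/13, 105/13) → Z = -655/13
  (61/22, 159/22) → Z = -1015/22
  (115/66, 409/66) → Z = -2569/66

The binding constraints are 10x1 + 10x2 = 100 and -x1 + 12x2 = 95.
Solving simultaneously gives x1 = 25/13, x2 = 105/13.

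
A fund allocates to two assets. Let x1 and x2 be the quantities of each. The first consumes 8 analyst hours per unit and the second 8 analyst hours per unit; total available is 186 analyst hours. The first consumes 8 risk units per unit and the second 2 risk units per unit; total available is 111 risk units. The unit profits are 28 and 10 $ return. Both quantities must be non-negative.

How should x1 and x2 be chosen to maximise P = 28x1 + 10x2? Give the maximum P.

x1 = 43/4, x2 = 25/2, maximum P = 426

Extreme points and P = 28x1 + 10x2:
  (0, 0) → P = 0
  (0, 93/4) → P = 465/2
  (111/8, 0) → P = 777/2
  (43/4, 25/2) → P = 426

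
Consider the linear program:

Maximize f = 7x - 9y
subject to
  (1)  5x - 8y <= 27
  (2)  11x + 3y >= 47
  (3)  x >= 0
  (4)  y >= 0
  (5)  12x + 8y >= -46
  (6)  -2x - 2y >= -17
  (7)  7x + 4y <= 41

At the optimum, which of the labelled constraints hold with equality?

(1) and (7)

Extreme points and f = 7x - 9y:
  (27/5, 0) → f = 189/5
  (109/19, 4/19) → f = 727/19
  (47/11, 0) → f = 329/11
  (65/23, 122/23) → f = -643/23

The maximum is at (109/19, 4/19). Substituting into each constraint, equality holds for (1) and (7); the remaining constraints have slack.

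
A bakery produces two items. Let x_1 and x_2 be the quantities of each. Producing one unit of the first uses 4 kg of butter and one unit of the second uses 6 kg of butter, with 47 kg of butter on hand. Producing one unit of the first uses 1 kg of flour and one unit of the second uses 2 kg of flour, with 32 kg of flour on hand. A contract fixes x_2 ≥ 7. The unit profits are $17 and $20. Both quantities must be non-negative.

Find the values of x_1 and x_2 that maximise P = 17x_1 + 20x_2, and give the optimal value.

Vertices and P = 17x_1 + 20x_2:
  (0, 47/6) → P = 470/3
  (0, 7) → P = 140
  (5/4, 7) → P = 645/4

At the optimal vertex, 4x_1 + 6x_2 = 47 and x_2 = 7.
Solving simultaneously gives x_1 = 5/4, x_2 = 7.

x_1 = 5/4, x_2 = 7, maximum P = 645/4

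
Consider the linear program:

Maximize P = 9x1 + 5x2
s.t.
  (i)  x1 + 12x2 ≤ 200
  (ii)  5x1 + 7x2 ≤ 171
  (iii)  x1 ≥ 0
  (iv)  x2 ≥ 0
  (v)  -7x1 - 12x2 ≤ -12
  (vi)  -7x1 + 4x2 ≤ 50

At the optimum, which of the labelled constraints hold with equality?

(ii) and (iv)

Vertices and P = 9x1 + 5x2:
  (652/53, 829/53) → P = 10013/53
  (25/11, 725/44) → P = 4525/44
  (171/5, 0) → P = 1539/5
  (0, 1) → P = 5
  (0, 25/2) → P = 125/2
  (12/7, 0) → P = 108/7

The maximum is at (171/5, 0). Substituting into each constraint, equality holds for (ii) and (iv); the remaining constraints have slack.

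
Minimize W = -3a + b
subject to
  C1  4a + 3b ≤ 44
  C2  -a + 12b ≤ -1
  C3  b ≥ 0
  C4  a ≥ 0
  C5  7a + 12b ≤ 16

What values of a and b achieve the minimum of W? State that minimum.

Vertices and W = -3a + b:
  (1, 0) → W = -3
  (17/8, 3/32) → W = -201/32
  (16/7, 0) → W = -48/7

a = 16/7, b = 0, minimum W = -48/7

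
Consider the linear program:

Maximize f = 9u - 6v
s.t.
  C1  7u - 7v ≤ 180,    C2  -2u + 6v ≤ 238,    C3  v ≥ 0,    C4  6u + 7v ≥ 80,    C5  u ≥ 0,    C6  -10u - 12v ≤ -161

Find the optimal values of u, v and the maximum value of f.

u = 1373/14, v = 1013/14, maximum f = 897/2

Corner points and f = 9u - 6v:
  (1373/14, 1013/14) → f = 897/2
  (180/7, 0) → f = 1620/7
  (0, 119/3) → f = -238
  (161/10, 0) → f = 1449/10
  (0, 161/12) → f = -161/2

The optimum lies where 7u - 7v = 180 and -2u + 6v = 238.
Solving simultaneously gives u = 1373/14, v = 1013/14.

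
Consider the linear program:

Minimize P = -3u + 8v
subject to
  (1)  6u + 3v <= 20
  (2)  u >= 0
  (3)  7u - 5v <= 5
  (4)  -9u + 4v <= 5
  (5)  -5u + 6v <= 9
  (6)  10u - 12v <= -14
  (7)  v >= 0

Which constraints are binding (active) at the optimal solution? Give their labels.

Vertices and P = -3u + 8v:
  (31/17, 154/51) → P = 953/51
  (33/17, 142/51) → P = 839/51
  (0, 5/4) → P = 10
  (0, 7/6) → P = 28/3
  (3/17, 28/17) → P = 215/17

The minimum is at (0, 7/6). Substituting into each constraint, equality holds for (2) and (6); the remaining constraints have slack.

(2) and (6)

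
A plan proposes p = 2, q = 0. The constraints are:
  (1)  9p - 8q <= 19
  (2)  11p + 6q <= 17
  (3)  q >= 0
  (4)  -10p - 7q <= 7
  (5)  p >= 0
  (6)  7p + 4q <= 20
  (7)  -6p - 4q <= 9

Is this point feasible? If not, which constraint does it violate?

Constraint (2): 11p + 6q = 22, which is not ≤ 17. All other constraints are satisfied.

not feasible — violates (2)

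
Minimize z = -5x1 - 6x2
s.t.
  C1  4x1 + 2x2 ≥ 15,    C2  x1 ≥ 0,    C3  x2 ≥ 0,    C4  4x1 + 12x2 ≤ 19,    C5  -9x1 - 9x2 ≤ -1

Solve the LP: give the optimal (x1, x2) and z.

Extreme points and z = -5x1 - 6x2:
  (15/4, 0) → z = -75/4
  (71/20, 2/5) → z = -403/20
  (19/4, 0) → z = -95/4

At the optimal vertex, x2 = 0 and 4x1 + 12x2 = 19.
Solving simultaneously gives x1 = 19/4, x2 = 0.

x1 = 19/4, x2 = 0, minimum z = -95/4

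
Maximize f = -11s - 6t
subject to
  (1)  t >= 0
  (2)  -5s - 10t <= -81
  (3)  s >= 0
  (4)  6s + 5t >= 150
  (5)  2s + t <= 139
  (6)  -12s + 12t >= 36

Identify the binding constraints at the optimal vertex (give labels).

Corner points and f = -11s - 6t:
  (0, 30) → f = -180
  (0, 139) → f = -834
  (135/11, 168/11) → f = -2493/11
  (136/3, 145/3) → f = -2366/3

The maximum is at (0, 30). Substituting into each constraint, equality holds for (3) and (4); the remaining constraints have slack.

(3) and (4)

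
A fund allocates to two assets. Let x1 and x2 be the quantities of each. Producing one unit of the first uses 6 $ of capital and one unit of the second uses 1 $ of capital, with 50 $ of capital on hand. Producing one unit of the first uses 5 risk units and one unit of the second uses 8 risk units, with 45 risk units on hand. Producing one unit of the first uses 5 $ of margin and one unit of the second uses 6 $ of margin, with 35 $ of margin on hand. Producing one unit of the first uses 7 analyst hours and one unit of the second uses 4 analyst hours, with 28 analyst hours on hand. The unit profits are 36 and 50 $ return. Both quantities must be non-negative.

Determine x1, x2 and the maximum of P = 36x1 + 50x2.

x1 = 1, x2 = 5, maximum P = 286

Extreme points and P = 36x1 + 50x2:
  (0, 0) → P = 0
  (0, 45/8) → P = 1125/4
  (4, 0) → P = 144
  (1, 5) → P = 286
  (14/11, 105/22) → P = 3129/11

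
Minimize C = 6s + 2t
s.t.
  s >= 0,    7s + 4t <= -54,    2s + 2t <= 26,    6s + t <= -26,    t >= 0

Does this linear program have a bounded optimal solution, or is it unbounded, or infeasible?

The boundaries s = 0 and 6s + t = -26 meet at (0, -26), but that point violates t ≥ 0. Every candidate vertex is excluded by some other constraint, so the feasible region is empty.

infeasible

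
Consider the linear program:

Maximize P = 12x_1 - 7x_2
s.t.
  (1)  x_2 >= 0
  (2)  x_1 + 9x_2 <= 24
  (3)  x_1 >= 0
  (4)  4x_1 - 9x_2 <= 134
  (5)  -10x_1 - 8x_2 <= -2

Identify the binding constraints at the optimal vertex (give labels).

Extreme points and P = 12x_1 - 7x_2:
  (24, 0) → P = 288
  (1/5, 0) → P = 12/5
  (0, 8/3) → P = -56/3
  (0, 1/4) → P = -7/4

The maximum is at (24, 0). Substituting into each constraint, equality holds for (1) and (2); the remaining constraints have slack.

(1) and (2)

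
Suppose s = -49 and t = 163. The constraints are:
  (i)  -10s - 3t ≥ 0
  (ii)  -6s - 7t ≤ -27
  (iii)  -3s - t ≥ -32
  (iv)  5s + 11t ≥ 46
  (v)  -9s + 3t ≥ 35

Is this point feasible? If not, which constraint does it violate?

feasible

(i): 1 ≥ 0 ✓
(ii): -847 ≤ -27 ✓
(iii): -16 ≥ -32 ✓
(iv): 1548 ≥ 46 ✓
(v): 930 ≥ 35 ✓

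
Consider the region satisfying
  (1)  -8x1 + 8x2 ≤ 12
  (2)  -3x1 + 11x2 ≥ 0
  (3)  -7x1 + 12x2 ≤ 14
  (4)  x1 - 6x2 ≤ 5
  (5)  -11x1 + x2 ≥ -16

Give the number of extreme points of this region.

Of the 10 pairwise boundary intersections, those satisfying every inequality are:
  (-33/16, -9/16)
  (-4/5, 7/10)
  (88/59, 24/59)
  (206/125, 266/125)

4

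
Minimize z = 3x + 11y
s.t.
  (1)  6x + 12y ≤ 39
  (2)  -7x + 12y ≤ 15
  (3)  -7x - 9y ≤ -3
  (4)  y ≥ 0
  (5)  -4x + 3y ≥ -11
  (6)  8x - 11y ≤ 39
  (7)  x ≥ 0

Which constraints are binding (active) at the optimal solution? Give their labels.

(3) and (4)

Vertices and z = 3x + 11y:
  (24/13, 121/52) → z = 1619/52
  (83/22, 15/11) → z = 579/22
  (0, 5/4) → z = 55/4
  (3/7, 0) → z = 9/7
  (0, 1/3) → z = 11/3
  (11/4, 0) → z = 33/4

The minimum is at (3/7, 0). Substituting into each constraint, equality holds for (3) and (4); the remaining constraints have slack.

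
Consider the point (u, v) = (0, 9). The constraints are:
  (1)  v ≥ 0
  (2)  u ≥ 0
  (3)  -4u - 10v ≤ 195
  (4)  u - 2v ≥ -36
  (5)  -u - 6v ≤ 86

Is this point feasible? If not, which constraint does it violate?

feasible

(1): 9 ≥ 0 ✓
(2): 0 ≥ 0 ✓
(3): -90 ≤ 195 ✓
(4): -18 ≥ -36 ✓
(5): -54 ≤ 86 ✓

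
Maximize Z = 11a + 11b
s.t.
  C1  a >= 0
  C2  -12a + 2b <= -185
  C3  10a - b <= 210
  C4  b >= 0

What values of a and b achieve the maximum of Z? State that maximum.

a = 235/8, b = 335/4, maximum Z = 9955/8

Vertices and Z = 11a + 11b:
  (235/8, 335/4) → Z = 9955/8
  (185/12, 0) → Z = 2035/12
  (21, 0) → Z = 231

At the optimal vertex, -12a + 2b = -185 and 10a - b = 210.
Solving simultaneously gives a = 235/8, b = 335/4.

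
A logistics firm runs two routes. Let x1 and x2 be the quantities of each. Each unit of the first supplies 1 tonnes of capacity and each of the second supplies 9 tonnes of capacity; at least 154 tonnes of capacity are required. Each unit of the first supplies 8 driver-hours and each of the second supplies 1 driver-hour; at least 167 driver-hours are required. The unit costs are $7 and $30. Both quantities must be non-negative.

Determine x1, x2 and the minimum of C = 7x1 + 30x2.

x1 = 19, x2 = 15, minimum C = 583

Feasible corners and C = 7x1 + 30x2:
  (0, 167) → C = 5010
  (154, 0) → C = 1078
  (19, 15) → C = 583
The feasible region is unbounded (it extends along (0, 1), (1, 0)), but C strictly increases along every unbounded feasible direction, so there is no improving ray and the minimum is attained at a vertex.

The optimum lies where x1 + 9x2 = 154 and 8x1 + x2 = 167.
Solving simultaneously gives x1 = 19, x2 = 15.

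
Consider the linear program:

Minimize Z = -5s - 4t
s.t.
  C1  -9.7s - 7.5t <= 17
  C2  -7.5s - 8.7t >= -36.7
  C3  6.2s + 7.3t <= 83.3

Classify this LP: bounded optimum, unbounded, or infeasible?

From the feasible point (-2015/134, 6907/402), moving in the direction (8.7, -7.5) keeps every constraint satisfied while Z decreases without bound.

unbounded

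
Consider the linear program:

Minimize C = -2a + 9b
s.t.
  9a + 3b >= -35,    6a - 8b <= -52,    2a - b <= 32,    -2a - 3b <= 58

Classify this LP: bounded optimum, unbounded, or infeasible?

bounded optimum

Feasible corners and C = -2a + 9b:
  (-218/45, 43/15) → C = 1597/45
  (154/5, 148/5) → C = 1024/5
The feasible region has finitely many vertices and no improving ray; the minimum is 1597/45 at (-218/45, 43/15).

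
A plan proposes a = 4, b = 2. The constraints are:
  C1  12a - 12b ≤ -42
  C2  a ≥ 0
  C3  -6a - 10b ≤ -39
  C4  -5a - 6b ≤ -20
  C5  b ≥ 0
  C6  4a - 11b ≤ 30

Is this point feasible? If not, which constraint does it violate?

Constraint C1: 12a - 12b = 24, which is not ≤ -42. All other constraints are satisfied.

not feasible — violates C1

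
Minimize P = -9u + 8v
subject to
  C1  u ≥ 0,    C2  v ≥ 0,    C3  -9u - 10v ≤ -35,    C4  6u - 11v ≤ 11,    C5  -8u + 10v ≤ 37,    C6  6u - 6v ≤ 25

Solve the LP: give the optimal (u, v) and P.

The binding constraints are -8u + 10v = 37 and 6u - 6v = 25.
Solving simultaneously gives u = 118/3, v = 211/6.

u = 118/3, v = 211/6, minimum P = -218/3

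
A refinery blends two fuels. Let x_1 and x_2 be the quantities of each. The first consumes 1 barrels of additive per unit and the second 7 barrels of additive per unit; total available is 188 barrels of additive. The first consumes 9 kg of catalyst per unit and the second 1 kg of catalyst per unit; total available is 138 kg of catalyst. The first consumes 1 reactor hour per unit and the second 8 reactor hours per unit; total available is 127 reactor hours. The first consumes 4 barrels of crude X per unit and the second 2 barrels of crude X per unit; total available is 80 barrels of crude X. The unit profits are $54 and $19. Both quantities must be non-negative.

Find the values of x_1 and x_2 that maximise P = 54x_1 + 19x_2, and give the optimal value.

Extreme points and P = 54x_1 + 19x_2:
  (0, 0) → P = 0
  (0, 127/8) → P = 2413/8
  (46/3, 0) → P = 828
  (14, 12) → P = 984
  (193/15, 214/15) → P = 14488/15

x_1 = 14, x_2 = 12, maximum P = 984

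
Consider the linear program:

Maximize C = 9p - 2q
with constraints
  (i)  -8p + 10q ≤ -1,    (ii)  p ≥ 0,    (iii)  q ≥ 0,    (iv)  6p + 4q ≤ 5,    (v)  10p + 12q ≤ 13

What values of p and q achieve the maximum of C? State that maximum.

Vertices and C = 9p - 2q:
  (1/8, 0) → C = 9/8
  (27/46, 17/46) → C = 209/46
  (5/6, 0) → C = 15/2

p = 5/6, q = 0, maximum C = 15/2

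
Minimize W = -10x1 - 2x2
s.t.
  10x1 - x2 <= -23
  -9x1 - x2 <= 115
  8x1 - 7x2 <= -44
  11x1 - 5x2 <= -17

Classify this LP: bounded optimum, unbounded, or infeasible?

From the feasible point (-117/62, 128/31), moving in the direction (-1, 9) keeps every constraint satisfied while W decreases without bound.

unbounded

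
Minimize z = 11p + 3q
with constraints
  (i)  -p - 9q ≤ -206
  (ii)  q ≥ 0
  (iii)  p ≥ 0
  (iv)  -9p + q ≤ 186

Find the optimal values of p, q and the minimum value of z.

p = 0, q = 206/9, minimum z = 206/3

Vertices and z = 11p + 3q:
  (206, 0) → z = 2266
  (0, 206/9) → z = 206/3
  (0, 186) → z = 558
The feasible region is unbounded (it extends along (1, 0), (1, 9)), but z strictly increases along every unbounded feasible direction, so there is no improving ray and the minimum is attained at a vertex.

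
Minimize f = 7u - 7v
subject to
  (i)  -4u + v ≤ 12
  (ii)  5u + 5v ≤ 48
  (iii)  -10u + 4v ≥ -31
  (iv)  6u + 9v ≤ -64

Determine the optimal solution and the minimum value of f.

u = -86/21, v = -92/21, minimum f = 2

At the optimal vertex, -4u + v = 12 and 6u + 9v = -64.
Solving simultaneously gives u = -86/21, v = -92/21.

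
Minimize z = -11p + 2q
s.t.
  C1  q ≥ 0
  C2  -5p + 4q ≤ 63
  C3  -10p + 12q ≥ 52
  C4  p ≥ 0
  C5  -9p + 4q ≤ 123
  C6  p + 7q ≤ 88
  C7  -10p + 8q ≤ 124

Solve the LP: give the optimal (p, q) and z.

Vertices and z = -11p + 2q:
  (0, 13/3) → z = 26/3
  (346/41, 466/41) → z = -2874/41
  (0, 88/7) → z = 176/7

p = 346/41, q = 466/41, minimum z = -2874/41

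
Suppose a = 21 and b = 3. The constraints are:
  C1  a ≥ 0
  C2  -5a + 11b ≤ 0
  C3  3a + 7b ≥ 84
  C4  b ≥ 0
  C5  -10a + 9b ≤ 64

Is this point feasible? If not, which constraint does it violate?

feasible

C1: 21 ≥ 0 ✓
C2: -72 ≤ 0 ✓
C3: 84 ≥ 84 ✓
C4: 3 ≥ 0 ✓
C5: -183 ≤ 64 ✓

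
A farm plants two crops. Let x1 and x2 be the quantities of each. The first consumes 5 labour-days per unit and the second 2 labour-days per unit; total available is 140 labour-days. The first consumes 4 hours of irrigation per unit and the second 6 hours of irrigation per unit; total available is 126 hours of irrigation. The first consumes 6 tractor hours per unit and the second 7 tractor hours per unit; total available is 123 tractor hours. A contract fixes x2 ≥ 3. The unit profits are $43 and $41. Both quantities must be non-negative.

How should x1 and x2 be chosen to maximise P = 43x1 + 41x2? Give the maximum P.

x1 = 17, x2 = 3, maximum P = 854

The binding constraints are 6x1 + 7x2 = 123 and x2 = 3.
Solving simultaneously gives x1 = 17, x2 = 3.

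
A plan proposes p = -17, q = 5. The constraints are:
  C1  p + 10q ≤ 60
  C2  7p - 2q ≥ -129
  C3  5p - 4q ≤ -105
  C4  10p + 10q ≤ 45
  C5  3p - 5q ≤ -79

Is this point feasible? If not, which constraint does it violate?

not feasible — violates C5

Constraint C5: 3p - 5q = -76, which is not ≤ -79. All other constraints are satisfied.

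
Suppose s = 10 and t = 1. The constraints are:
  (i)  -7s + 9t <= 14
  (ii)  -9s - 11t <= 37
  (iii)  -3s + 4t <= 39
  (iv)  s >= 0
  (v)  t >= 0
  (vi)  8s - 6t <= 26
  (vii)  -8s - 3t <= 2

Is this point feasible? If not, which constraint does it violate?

Constraint (vi): 8s - 6t = 74, which is not ≤ 26. All other constraints are satisfied.

not feasible — violates (vi)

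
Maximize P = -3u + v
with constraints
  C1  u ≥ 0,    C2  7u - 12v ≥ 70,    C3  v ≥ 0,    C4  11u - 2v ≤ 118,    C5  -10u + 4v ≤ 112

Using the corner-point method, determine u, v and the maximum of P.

u = 10, v = 0, maximum P = -30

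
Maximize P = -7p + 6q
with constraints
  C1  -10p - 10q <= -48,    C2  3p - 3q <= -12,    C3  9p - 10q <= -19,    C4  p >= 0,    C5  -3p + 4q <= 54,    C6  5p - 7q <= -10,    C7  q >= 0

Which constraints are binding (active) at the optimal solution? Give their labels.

C4 and C5

Corner points and P = -7p + 6q:
  (2/5, 22/5) → P = 118/5
  (0, 24/5) → P = 144/5
  (38, 42) → P = -14
  (0, 27/2) → P = 81

The maximum is at (0, 27/2). Substituting into each constraint, equality holds for C4 and C5; the remaining constraints have slack.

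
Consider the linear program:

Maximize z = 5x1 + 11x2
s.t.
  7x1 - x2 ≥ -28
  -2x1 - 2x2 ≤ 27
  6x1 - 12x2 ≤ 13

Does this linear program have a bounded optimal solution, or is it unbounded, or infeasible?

unbounded

From the feasible point (-349/78, -259/78), moving in the direction (1, 7) keeps every constraint satisfied while z increases without bound.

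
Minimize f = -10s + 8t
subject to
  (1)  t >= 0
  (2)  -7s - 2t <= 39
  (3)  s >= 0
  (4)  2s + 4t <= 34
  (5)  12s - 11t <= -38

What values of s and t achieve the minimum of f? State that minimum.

s = 111/35, t = 242/35, minimum f = 118/5

Feasible corners and f = -10s + 8t:
  (0, 17/2) → f = 68
  (0, 38/11) → f = 304/11
  (111/35, 242/35) → f = 118/5

The optimum lies where 2s + 4t = 34 and 12s - 11t = -38.
Solving simultaneously gives s = 111/35, t = 242/35.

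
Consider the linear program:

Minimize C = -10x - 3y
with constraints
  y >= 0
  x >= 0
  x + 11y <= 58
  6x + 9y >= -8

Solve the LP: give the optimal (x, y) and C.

Feasible corners and C = -10x - 3y:
  (0, 0) → C = 0
  (58, 0) → C = -580
  (0, 58/11) → C = -174/11

x = 58, y = 0, minimum C = -580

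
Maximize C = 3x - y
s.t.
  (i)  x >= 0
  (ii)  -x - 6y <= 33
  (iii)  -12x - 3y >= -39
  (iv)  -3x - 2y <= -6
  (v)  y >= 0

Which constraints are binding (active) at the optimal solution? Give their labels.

(iii) and (v)

Vertices and C = 3x - y:
  (0, 13) → C = -13
  (0, 3) → C = -3
  (13/4, 0) → C = 39/4
  (2, 0) → C = 6

The maximum is at (13/4, 0). Substituting into each constraint, equality holds for (iii) and (v); the remaining constraints have slack.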